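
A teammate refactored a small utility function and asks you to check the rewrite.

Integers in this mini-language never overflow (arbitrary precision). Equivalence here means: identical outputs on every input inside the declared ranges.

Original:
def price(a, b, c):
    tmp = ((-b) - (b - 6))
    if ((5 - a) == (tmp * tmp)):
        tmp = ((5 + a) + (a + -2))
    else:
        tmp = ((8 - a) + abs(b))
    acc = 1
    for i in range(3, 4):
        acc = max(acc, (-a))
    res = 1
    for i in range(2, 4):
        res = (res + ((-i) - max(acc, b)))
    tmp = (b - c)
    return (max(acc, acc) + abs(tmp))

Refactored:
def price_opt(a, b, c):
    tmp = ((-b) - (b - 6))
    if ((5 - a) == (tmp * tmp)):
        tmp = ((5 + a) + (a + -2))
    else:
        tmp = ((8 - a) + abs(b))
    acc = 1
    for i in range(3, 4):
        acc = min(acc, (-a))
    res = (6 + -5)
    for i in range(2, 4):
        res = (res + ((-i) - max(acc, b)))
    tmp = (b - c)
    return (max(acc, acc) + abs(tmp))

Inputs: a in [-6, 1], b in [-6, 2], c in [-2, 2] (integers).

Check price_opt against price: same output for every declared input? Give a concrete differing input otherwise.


Evaluate both at a=-6, b=-6, c=-2.
price: tmp=18, then ((5 - a) == (tmp * tmp)) is false, then tmp=20, then acc=1, then (i=3), then acc=6, then res=1, then (i=2), then res=-7, then (i=3), then res=-16, then tmp=-4, then returns 10
price_opt: tmp=18, then ((5 - a) == (tmp * tmp)) is false, then tmp=20, then acc=1, then (i=3), then acc=1, then res=1, then (i=2), then res=-2, then (i=3), then res=-6, then tmp=-4, then returns 5
10 vs 5 — the two versions disagree here.
verdict: not equivalent; witness: a=-6, b=-6, c=-2


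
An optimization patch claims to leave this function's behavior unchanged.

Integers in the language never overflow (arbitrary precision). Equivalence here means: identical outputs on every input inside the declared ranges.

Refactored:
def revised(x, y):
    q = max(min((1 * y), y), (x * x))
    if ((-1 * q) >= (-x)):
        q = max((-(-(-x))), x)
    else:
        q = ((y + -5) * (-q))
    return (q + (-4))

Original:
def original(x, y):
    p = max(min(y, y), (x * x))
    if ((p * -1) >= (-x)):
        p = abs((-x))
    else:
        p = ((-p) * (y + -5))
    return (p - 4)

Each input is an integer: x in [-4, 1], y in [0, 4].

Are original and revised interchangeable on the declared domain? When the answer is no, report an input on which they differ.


The two versions differ — the changes include constant usage differs, and min/max/abs usage differs, and local variable names differ, and arithmetic usage differs.
Tracing x=-3, y=2: original: p := 9 | ((p * -1) >= (-x)): false | p := 27 | result 23 | revised: q := 9 | ((-1 * q) >= (-x)): false | q := 27 | result 23 — matching result 23.
Checked all 30 inputs in the declared domain: the outputs agree on every one.
verdict: equivalent


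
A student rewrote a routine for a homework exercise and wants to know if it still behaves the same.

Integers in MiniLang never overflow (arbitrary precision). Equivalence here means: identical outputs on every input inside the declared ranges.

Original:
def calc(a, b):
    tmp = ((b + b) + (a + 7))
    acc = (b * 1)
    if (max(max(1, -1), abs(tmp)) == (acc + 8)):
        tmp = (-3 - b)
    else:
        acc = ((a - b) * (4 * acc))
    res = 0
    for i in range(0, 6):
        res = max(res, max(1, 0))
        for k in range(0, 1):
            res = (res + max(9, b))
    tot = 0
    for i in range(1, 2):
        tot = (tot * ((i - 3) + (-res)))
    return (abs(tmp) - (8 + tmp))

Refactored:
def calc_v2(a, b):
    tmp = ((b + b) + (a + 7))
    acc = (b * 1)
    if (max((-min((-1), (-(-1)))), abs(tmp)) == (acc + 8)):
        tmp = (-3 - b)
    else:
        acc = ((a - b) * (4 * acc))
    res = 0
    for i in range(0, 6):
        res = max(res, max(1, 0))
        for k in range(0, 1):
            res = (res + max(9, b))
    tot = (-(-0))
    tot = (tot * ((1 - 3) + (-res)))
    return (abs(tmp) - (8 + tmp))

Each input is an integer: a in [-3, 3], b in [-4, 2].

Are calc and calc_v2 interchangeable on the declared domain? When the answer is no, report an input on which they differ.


Behavior is preserved: although constant usage differs; also loop structure differs; also statement counts differ; also min/max/abs usage differs, the outputs never diverge.
One worked example (a=-1, b=1) — calc: tmp = 8; acc = 1; (max(max(1, -1), abs(tmp)) == (acc + 8)) -> false; acc = -8; res = 0; [i=0]; res = 1; [k=0]; res = 10; [i=1]; res = 10; [k=0]; res = 19; [i=2]; res = 19; [k=0]; res = 28; [i=3]; res = 28; [k=0]; res = 37; [i=4]; res = 37; [k=0]; res = 46; [i=5]; res = 46; [k=0]; res = 55; tot = 0; [i=1]; tot = 0; return -8; calc_v2: tmp = 8; acc = 1; (max((-min((-1), (-(-1)))), abs(tmp)) == (acc + 8)) -> false; acc = -8; res = 0; [i=0]; res = 1; [k=0]; res = 10; [i=1]; res = 10; [k=0]; res = 19; [i=2]; res = 19; [k=0]; res = 28; [i=3]; res = 28; [k=0]; res = 37; [i=4]; res = 37; [k=0]; res = 46; [i=5]; res = 46; [k=0]; res = 55; tot = 0; tot = 0; return -8; agreement on -8.
An exhaustive pass over the 49 declared inputs shows identical outputs.
verdict: equivalent


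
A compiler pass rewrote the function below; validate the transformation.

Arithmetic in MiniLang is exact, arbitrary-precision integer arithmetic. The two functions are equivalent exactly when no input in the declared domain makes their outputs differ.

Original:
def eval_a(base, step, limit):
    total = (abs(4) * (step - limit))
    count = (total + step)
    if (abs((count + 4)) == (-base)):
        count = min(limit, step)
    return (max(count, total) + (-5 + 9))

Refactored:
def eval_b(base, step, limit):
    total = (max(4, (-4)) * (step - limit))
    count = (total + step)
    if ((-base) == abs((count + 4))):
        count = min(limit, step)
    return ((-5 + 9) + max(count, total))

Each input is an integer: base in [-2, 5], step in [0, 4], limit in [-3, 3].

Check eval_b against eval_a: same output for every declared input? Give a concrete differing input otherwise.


Comparing the listings, the differences include: constant usage differs; and min/max/abs usage differs.
One worked example (base=0, step=0, limit=-1) — eval_a: total=4, then count=4, then (abs((count + 4)) == (-base)) is false, then returns 8; eval_b: total=4, then count=4, then ((-base) == abs((count + 4))) is false, then returns 8; agreement on 8.
Checked all 280 inputs in the declared domain: the outputs agree on every one.
verdict: equivalent


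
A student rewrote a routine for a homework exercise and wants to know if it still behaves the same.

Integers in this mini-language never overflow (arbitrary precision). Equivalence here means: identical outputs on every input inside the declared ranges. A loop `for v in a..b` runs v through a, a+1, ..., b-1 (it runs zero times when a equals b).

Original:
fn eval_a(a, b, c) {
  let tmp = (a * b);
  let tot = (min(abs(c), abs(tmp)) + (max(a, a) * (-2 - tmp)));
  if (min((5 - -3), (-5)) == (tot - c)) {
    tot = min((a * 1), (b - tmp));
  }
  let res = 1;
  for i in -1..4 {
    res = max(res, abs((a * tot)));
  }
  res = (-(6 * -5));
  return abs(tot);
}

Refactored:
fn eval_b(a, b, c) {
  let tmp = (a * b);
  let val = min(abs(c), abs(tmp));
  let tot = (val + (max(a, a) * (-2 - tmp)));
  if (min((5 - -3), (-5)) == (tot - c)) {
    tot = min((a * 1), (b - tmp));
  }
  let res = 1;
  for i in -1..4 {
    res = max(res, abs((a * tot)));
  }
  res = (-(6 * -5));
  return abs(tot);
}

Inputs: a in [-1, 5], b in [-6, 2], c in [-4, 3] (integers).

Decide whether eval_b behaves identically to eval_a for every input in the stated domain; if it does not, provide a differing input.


Although statement counts differ, plus local variable names differ, 504/504 inputs agree.
verdict: equivalent


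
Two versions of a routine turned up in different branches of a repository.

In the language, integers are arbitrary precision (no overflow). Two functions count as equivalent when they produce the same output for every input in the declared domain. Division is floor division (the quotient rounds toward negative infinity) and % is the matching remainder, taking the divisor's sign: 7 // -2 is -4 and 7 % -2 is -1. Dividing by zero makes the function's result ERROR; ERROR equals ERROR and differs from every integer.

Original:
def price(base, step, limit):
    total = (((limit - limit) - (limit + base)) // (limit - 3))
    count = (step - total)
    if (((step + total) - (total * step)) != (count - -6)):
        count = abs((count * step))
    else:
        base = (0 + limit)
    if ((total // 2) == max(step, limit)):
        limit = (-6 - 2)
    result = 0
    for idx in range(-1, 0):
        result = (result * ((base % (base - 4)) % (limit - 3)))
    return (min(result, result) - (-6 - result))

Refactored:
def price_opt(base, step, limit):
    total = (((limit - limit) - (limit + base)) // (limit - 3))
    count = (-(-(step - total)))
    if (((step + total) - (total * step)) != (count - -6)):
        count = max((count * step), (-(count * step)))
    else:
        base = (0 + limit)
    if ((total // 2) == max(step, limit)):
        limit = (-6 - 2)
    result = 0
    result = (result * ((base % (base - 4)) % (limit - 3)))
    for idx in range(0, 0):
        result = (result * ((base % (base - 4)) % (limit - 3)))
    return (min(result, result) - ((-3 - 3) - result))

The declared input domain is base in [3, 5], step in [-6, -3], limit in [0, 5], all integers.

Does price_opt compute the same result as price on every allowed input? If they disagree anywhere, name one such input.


Side by side, the visible changes include: constant usage differs, and loop structure differs, and arithmetic usage differs, and min/max/abs usage differs, and statement counts differ.
As a probe, take base=4, step=-6, limit=3: price runs a zero divisor aborts: ERROR; price_opt runs a zero divisor aborts: ERROR; both end at ERROR.
Across all 72 domain points the two functions coincide.
verdict: equivalent


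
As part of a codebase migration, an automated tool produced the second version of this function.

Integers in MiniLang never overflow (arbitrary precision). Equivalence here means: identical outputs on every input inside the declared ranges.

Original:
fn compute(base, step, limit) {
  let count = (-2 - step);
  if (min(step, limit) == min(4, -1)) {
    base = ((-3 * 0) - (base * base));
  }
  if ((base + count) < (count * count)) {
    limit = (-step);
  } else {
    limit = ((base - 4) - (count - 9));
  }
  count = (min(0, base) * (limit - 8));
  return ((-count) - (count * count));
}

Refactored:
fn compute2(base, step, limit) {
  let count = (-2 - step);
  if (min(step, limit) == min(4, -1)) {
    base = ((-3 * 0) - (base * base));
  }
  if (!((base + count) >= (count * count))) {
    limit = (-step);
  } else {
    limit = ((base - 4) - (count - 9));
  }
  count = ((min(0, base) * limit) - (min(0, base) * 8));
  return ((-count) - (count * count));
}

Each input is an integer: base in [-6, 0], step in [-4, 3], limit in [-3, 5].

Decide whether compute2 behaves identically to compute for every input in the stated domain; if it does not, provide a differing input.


Side by side, the visible changes include: arithmetic usage differs; boolean connective usage differs; constant usage differs; comparison usage differs; min/max/abs usage differs.
One worked example (base=-4, step=2, limit=1) — compute: count := -4 | (min(step, limit) == min(4, -1)): false | ((base + count) < (count * count)): true | limit := -2 | count := 40 | result -1640; compute2: count := -4 | (min(step, limit) == min(4, -1)): false | (!((base + count) >= (count * count))): true | limit := -2 | count := 40 | result -1640; agreement on -1640.
Across all 504 domain points the two functions coincide.
verdict: equivalent


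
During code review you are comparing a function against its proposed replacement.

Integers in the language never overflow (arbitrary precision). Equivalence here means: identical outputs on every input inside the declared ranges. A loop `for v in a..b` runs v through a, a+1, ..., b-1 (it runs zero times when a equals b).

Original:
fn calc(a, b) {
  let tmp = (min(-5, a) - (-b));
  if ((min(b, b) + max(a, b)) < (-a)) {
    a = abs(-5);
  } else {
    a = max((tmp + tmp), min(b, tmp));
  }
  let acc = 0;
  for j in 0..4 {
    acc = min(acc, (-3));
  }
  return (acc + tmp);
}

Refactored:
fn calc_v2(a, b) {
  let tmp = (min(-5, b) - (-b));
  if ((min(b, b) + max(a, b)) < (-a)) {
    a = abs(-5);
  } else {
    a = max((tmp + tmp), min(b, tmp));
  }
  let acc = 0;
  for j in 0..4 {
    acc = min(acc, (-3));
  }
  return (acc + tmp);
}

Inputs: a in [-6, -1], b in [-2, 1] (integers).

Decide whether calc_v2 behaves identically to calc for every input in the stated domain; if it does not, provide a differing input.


Consider the input a=-6, b=-2.
calc: tmp := -8 | ((min(b, b) + max(a, b)) < (-a)): true | a := 5 | acc := 0 | iter j=0: | acc := -3 | iter j=1: | acc := -3 | iter j=2: | acc := -3 | iter j=3: | acc := -3 | result -11
calc_v2: tmp := -7 | ((min(b, b) + max(a, b)) < (-a)): true | a := 5 | acc := 0 | iter j=0: | acc := -3 | iter j=1: | acc := -3 | iter j=2: | acc := -3 | iter j=3: | acc := -3 | result -10
-11 != -10, so the rewrite changes behavior.
verdict: not equivalent; witness: a=-6, b=-2


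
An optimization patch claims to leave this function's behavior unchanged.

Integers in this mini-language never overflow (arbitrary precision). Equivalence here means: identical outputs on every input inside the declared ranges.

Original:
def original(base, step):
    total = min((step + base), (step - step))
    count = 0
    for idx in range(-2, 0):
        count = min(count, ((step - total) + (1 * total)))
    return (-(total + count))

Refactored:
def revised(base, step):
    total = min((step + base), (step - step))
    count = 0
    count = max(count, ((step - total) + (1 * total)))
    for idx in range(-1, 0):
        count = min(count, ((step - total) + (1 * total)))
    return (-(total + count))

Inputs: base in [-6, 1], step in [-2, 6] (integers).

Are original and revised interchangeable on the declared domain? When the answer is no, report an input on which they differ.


Take base=-6, step=1.
original: total becomes -5; next count becomes 0; next at idx=-2:; next count becomes 0; next at idx=-1:; next count becomes 0; next final value 5
revised: total becomes -5; next count becomes 0; next count becomes 1; next at idx=-1:; next count becomes 1; next final value 4
5 vs 4 — the two versions disagree here.
verdict: not equivalent; witness: base=-6, step=1


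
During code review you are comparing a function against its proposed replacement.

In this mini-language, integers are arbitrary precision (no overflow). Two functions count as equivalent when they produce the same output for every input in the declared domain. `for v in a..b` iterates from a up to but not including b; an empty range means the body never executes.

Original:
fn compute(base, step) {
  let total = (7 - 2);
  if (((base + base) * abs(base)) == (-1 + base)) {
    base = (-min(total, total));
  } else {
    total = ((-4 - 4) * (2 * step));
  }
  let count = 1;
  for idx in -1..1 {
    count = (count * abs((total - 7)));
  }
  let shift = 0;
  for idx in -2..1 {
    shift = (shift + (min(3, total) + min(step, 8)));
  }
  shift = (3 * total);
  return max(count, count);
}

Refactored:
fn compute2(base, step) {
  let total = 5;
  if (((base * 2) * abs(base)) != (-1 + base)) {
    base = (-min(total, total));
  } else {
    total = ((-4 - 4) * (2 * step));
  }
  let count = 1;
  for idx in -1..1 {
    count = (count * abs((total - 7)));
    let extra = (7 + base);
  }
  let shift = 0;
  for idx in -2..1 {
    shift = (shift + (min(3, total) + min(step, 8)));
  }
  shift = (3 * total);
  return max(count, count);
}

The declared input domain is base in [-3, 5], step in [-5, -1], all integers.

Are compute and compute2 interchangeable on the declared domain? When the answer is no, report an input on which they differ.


Run the pair on base=-3, step=-5.
compute: total becomes 5; next (((base + base) * abs(base)) == (-1 + base)) evaluates to false; next total becomes 80; next count becomes 1; next at idx=-1:; next count becomes 73; next at idx=0:; next count becomes 5329; next shift becomes 0; next at idx=-2:; next shift becomes -2; next at idx=-1:; next shift becomes -4; next at idx=0:; next shift becomes -6; next shift becomes 240; next final value 5329
compute2: total becomes 5; next (((base * 2) * abs(base)) != (-1 + base)) evaluates to true; next base becomes -5; next count becomes 1; next at idx=-1:; next count becomes 2; next extra becomes 2; next at idx=0:; next count becomes 4; next extra becomes 2; next shift becomes 0; next at idx=-2:; next shift becomes -2; next at idx=-1:; next shift becomes -4; next at idx=0:; next shift becomes -6; next shift becomes 15; next final value 4
5329 vs 4 — the two versions disagree here.
verdict: not equivalent; witness: base=-3, step=-5


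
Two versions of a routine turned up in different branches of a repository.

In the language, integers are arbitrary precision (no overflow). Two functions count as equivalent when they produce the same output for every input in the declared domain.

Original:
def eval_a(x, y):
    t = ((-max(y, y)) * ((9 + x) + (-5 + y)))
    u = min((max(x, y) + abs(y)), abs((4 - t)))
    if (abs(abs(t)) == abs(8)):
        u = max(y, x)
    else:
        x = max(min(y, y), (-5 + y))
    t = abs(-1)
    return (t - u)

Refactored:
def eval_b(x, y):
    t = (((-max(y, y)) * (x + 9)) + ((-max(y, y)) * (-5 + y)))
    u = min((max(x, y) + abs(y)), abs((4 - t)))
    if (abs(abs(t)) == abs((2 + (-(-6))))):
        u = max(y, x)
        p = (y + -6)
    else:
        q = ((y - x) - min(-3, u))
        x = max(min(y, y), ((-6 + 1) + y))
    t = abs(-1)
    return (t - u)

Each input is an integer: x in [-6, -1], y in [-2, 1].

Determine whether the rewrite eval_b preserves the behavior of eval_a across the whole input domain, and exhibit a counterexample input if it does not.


Changes here: arithmetic usage differs; and local variable names differ; and statement counts differ; and min/max/abs usage differs; and constant usage differs; the full 24-point sweep finds no disagreement.
verdict: equivalent


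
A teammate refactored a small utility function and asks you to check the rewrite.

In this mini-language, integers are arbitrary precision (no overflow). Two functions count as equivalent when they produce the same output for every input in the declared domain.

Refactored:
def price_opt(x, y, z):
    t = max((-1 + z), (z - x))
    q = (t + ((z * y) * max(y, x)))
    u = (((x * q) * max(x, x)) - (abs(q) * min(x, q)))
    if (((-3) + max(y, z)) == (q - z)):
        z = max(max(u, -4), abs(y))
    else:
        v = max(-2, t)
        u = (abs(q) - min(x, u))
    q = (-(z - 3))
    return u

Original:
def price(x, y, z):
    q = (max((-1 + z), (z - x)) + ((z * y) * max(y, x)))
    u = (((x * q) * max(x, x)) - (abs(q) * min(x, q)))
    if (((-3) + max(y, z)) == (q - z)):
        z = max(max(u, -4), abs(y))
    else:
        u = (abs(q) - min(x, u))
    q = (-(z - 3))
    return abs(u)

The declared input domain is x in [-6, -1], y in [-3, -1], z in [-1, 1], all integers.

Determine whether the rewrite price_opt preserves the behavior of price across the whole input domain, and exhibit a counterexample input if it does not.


The rewrite breaks on x=-5, y=-3, z=-1, where the results are 100 and -100.
price: q=-5, then u=-100, then (((-3) + max(y, z)) == (q - z)) is true, then z=3, then q=0, then returns 100
price_opt: t=4, then q=-5, then u=-100, then (((-3) + max(y, z)) == (q - z)) is true, then z=3, then q=0, then returns -100
verdict: not equivalent; witness: x=-5, y=-3, z=-1


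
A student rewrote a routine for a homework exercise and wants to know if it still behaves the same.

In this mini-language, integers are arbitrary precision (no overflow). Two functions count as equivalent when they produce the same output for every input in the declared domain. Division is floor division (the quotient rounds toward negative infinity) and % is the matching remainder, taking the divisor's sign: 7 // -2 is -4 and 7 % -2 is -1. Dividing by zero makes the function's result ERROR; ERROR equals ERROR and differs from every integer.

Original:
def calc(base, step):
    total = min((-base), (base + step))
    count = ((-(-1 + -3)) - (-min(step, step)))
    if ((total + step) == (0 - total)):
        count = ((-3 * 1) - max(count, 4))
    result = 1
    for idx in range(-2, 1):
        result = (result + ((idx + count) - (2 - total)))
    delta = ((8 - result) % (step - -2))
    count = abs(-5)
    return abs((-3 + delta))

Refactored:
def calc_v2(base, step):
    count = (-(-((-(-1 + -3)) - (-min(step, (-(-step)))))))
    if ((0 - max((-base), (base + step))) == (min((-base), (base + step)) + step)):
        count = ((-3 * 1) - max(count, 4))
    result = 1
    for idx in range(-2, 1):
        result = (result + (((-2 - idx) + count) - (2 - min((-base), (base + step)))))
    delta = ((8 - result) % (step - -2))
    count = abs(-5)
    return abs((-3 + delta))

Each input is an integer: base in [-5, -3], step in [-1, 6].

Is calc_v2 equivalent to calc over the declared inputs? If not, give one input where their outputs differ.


These are not equivalent — on base=-5, step=0 the outputs split (2 vs 3).
calc: total=-5, then count=4, then ((total + step) == (0 - total)) is false, then result=1, then (idx=-2), then result=-4, then (idx=-1), then result=-8, then (idx=0), then result=-11, then delta=1, then count=5, then returns 2
calc_v2: count=4, then ((0 - max((-base), (base + step))) == (min((-base), (base + step)) + step)) is true, then count=-7, then result=1, then (idx=-2), then result=-13, then (idx=-1), then result=-28, then (idx=0), then result=-44, then delta=0, then count=5, then returns 3
verdict: not equivalent; witness: base=-5, step=0


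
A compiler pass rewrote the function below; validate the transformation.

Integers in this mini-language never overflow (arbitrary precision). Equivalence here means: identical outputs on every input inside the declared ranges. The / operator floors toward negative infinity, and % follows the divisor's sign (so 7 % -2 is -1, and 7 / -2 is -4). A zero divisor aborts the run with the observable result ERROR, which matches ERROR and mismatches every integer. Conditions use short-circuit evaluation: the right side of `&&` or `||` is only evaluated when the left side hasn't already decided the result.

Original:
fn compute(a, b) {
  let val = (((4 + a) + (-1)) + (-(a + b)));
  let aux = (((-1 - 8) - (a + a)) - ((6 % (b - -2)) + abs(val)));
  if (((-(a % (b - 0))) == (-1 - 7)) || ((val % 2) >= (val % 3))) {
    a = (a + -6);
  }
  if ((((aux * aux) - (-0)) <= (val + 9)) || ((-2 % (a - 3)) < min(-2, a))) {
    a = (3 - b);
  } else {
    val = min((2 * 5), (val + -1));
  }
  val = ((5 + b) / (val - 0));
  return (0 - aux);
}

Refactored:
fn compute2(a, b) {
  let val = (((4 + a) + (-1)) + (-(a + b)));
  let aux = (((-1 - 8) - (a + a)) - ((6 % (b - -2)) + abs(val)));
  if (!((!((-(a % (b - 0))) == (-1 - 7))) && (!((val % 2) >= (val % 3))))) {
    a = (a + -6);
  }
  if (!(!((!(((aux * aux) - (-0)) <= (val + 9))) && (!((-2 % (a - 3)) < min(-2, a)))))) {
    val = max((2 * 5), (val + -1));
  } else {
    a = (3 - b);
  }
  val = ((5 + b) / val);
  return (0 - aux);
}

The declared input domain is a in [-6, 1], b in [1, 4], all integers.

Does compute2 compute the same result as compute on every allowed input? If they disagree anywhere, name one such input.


Run the pair on a=-4, b=2.
compute: val=1, then aux=-4, then (((-(a % (b - 0))) == (-1 - 7)) || ((val % 2) >= (val % 3))) is true, then a=-10, then ((((aux * aux) - (-0)) <= (val + 9)) || ((-2 % (a - 3)) < min(-2, a))) is false, then val=0, then a zero divisor aborts: ERROR
compute2: val=1, then aux=-4, then (!((!((-(a % (b - 0))) == (-1 - 7))) && (!((val % 2) >= (val % 3))))) is true, then a=-10, then (!(!((!(((aux * aux) - (-0)) <= (val + 9))) && (!((-2 % (a - 3)) < min(-2, a)))))) is true, then val=10, then val=0, then returns 4
ERROR and 4 differ, so these are not the same function on this domain.
verdict: not equivalent; witness: a=-4, b=2


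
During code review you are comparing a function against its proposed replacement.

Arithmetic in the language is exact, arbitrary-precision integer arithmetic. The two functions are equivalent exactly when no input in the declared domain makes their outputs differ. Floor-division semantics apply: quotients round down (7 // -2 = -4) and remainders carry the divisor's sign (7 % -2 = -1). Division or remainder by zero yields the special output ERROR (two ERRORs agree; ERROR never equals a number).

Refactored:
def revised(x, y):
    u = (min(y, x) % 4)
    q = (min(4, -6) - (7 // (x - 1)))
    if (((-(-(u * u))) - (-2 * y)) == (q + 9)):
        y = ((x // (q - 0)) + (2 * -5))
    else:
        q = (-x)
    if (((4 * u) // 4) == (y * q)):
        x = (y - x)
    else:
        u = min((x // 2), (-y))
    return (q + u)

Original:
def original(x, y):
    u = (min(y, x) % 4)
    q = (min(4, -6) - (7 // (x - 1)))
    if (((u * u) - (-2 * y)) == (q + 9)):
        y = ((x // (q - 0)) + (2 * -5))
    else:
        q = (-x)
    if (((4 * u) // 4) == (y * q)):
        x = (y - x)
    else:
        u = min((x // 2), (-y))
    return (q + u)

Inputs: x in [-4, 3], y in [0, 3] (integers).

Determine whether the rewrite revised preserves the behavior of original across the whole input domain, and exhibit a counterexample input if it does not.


Comparing the listings, the differences include: same computation, different form.
One worked example (x=-1, y=2) — original: u := 3 | q := -2 | (((u * u) - (-2 * y)) == (q + 9)): false | q := 1 | (((4 * u) // 4) == (y * q)): false | u := -2 | result -1; revised: u := 3 | q := -2 | (((-(-(u * u))) - (-2 * y)) == (q + 9)): false | q := 1 | (((4 * u) // 4) == (y * q)): false | u := -2 | result -1; agreement on -1.
Every one of the 32 inputs gives matching results.
verdict: equivalent


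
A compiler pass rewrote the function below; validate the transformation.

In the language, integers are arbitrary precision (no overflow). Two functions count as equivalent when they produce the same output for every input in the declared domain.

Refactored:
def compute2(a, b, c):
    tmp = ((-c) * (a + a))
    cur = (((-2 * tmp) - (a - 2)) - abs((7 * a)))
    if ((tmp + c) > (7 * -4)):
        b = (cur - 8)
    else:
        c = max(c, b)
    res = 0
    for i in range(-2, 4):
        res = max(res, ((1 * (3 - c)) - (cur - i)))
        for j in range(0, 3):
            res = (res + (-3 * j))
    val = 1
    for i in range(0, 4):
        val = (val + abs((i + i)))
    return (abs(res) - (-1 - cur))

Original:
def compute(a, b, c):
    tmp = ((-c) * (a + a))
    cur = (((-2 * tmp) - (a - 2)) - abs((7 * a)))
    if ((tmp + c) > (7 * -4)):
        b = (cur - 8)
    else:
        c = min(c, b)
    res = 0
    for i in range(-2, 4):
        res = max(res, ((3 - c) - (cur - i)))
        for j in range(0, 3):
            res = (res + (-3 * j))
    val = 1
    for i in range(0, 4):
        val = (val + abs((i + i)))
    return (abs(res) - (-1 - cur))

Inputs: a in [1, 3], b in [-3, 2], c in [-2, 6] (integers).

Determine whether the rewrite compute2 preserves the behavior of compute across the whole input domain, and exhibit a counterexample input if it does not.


The rewrite breaks on a=3, b=-3, c=6, where the results are 101 and 105.
compute: tmp=-36, then cur=50, then ((tmp + c) > (7 * -4)) is false, then c=-3, then res=0, then (i=-2), then res=0, then (j=0), then res=0, then (j=1), then res=-3, then (j=2), then res=-9, then (i=-1), then res=-9, then (j=0), then res=-9, then (j=1), then res=-12, then (j=2), then res=-18, then (i=0), then res=-18, then (j=0), then res=-18, then (j=1), then res=-21, then (j=2), then res=-27, then (i=1), then res=-27, then (j=0), then res=-27, then (j=1), then res=-30, then (j=2), then res=-36, then (i=2), then res=-36, then (j=0), then res=-36, then (j=1), then res=-39, then (j=2), then res=-45, then (i=3), then res=-41, then (j=0), then res=-41, then (j=1), then res=-44, then (j=2), then res=-50, then val=1, then (i=0), then val=1, then (i=1), then val=3, then (i=2), then val=7, then (i=3), then val=13, then returns 101
compute2: tmp=-36, then cur=50, then ((tmp + c) > (7 * -4)) is false, then c=6, then res=0, then (i=-2), then res=0, then (j=0), then res=0, then (j=1), then res=-3, then (j=2), then res=-9, then (i=-1), then res=-9, then (j=0), then res=-9, then (j=1), then res=-12, then (j=2), then res=-18, then (i=0), then res=-18, then (j=0), then res=-18, then (j=1), then res=-21, then (j=2), then res=-27, then (i=1), then res=-27, then (j=0), then res=-27, then (j=1), then res=-30, then (j=2), then res=-36, then (i=2), then res=-36, then (j=0), then res=-36, then (j=1), then res=-39, then (j=2), then res=-45, then (i=3), then res=-45, then (j=0), then res=-45, then (j=1), then res=-48, then (j=2), then res=-54, then val=1, then (i=0), then val=1, then (i=1), then val=3, then (i=2), then val=7, then (i=3), then val=13, then returns 105
verdict: not equivalent; witness: a=3, b=-3, c=6


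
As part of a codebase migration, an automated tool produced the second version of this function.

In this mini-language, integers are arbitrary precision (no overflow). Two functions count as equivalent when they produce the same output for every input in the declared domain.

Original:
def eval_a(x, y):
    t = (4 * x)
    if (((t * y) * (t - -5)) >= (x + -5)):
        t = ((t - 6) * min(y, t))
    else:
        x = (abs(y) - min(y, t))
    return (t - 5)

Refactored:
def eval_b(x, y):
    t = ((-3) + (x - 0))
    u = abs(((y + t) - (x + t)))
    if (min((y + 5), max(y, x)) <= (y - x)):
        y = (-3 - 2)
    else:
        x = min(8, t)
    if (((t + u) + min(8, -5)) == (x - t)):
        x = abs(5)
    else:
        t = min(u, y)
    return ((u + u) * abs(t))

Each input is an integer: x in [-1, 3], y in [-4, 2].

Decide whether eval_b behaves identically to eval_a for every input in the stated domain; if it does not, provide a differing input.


Try x=-1, y=-4.
eval_a: t=-4, then (((t * y) * (t - -5)) >= (x + -5)) is true, then t=40, then returns 35
eval_b: t=-4, then u=3, then (min((y + 5), max(y, x)) <= (y - x)) is false, then x=-4, then (((t + u) + min(8, -5)) == (x - t)) is false, then t=-4, then returns 24
35 and 24 differ, so these are not the same function on this domain.
verdict: not equivalent; witness: x=-1, y=-4


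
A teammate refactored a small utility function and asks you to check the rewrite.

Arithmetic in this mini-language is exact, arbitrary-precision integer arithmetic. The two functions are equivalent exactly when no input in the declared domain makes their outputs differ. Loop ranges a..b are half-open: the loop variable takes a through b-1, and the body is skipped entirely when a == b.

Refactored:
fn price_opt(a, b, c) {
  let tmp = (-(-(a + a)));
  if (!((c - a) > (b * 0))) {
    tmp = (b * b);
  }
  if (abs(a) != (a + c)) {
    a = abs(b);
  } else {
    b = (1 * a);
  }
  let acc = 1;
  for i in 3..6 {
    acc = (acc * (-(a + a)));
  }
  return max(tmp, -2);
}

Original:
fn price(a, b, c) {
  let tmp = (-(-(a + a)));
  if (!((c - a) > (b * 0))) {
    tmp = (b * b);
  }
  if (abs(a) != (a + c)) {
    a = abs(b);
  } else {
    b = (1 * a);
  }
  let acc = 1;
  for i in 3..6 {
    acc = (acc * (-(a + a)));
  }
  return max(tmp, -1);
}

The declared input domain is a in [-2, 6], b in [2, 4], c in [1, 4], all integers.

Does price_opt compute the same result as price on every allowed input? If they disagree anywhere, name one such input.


The rewrite breaks on a=-2, b=2, c=1, where the results are -1 and -2.
price: tmp becomes -4; next (!((c - a) > (b * 0))) evaluates to false; next (abs(a) != (a + c)) evaluates to true; next a becomes 2; next acc becomes 1; next at i=3:; next acc becomes -4; next at i=4:; next acc becomes 16; next at i=5:; next acc becomes -64; next final value -1
price_opt: tmp becomes -4; next (!((c - a) > (b * 0))) evaluates to false; next (abs(a) != (a + c)) evaluates to true; next a becomes 2; next acc becomes 1; next at i=3:; next acc becomes -4; next at i=4:; next acc becomes 16; next at i=5:; next acc becomes -64; next final value -2
verdict: not equivalent; witness: a=-2, b=2, c=1


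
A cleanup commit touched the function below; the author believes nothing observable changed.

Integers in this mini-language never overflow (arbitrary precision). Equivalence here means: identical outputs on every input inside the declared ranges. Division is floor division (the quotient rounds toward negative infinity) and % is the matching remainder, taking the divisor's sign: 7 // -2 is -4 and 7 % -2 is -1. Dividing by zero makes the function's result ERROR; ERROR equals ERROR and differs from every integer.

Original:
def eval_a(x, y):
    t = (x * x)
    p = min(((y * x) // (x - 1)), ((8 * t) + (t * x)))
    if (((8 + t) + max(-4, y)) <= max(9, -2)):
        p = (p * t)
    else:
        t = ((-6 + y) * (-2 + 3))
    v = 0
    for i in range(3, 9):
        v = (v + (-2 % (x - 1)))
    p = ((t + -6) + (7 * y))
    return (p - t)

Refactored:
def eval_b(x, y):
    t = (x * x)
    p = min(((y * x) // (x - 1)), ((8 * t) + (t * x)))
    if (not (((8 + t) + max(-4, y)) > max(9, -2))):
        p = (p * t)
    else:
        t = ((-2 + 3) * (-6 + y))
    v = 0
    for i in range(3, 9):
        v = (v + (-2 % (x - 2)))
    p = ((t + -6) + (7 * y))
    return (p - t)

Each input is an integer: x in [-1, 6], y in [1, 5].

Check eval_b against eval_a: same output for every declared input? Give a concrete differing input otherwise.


Take x=2, y=1.
eval_a: t = 4; p = 2; (((8 + t) + max(-4, y)) <= max(9, -2)) -> false; t = -5; v = 0; [i=3]; v = 0; [i=4]; v = 0; [i=5]; v = 0; [i=6]; v = 0; [i=7]; v = 0; [i=8]; v = 0; p = -4; return 1
eval_b: t = 4; p = 2; (not (((8 + t) + max(-4, y)) > max(9, -2))) -> false; t = -5; v = 0; [i=3]; division by zero -> ERROR
1 vs ERROR — the two versions disagree here.
verdict: not equivalent; witness: x=2, y=1


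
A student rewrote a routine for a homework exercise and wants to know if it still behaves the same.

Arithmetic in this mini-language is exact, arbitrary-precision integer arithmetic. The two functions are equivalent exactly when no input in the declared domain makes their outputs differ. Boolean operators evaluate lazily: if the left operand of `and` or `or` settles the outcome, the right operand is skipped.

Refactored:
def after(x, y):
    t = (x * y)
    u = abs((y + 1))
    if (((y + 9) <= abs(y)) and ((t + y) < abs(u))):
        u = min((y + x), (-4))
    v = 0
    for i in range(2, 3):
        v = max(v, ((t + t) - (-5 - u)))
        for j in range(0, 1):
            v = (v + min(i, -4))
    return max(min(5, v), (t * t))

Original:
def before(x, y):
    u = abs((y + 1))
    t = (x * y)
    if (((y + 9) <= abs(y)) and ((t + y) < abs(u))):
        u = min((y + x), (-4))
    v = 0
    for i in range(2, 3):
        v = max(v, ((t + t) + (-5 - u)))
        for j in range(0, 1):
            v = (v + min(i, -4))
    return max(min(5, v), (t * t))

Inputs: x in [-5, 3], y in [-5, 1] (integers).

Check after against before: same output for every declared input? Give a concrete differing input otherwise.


x=-5, y=0 yields 0 from before but 2 from after.
verdict: not equivalent; witness: x=-5, y=0


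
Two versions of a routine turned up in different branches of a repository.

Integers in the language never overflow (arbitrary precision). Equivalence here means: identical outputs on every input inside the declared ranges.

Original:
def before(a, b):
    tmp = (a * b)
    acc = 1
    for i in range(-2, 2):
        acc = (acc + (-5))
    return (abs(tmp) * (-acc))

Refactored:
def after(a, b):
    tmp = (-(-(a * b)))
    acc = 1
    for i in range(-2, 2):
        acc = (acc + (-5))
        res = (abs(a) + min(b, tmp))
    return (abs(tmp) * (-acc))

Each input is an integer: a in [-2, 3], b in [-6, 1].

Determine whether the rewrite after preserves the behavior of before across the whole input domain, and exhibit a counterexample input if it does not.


The diff adds an assignment to `res` whose value nothing reads, which nothing downstream consumes.
One worked example (a=3, b=-6) — before: tmp = -18; acc = 1; [i=-2]; acc = -4; [i=-1]; acc = -9; [i=0]; acc = -14; [i=1]; acc = -19; return 342; after: tmp = -18; acc = 1; [i=-2]; acc = -4; res = -15; [i=-1]; acc = -9; res = -15; [i=0]; acc = -14; res = -15; [i=1]; acc = -19; res = -15; return 342; agreement on 342.
Checked all 48 inputs in the declared domain: the outputs agree on every one.
verdict: equivalent


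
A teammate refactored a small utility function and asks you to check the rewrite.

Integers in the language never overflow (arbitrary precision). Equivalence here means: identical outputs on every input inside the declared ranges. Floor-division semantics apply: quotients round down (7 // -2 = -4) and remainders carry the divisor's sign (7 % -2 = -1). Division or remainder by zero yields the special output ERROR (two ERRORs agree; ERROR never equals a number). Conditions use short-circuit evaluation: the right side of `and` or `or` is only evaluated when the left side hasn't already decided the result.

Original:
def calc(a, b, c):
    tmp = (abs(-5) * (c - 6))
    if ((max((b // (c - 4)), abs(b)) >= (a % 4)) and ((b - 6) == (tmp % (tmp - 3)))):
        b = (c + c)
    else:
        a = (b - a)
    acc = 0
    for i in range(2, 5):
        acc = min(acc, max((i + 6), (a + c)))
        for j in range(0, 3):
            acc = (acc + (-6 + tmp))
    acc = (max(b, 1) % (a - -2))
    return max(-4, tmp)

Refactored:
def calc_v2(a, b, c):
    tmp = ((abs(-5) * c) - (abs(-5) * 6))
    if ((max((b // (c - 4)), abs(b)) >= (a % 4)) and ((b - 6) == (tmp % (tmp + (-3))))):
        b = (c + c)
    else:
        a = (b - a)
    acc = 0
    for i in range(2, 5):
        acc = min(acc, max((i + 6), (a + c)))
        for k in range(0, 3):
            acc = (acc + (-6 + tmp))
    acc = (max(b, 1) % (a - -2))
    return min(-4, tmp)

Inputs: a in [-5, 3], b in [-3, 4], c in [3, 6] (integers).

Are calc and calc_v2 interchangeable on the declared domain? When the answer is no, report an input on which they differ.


Evaluate both at a=-5, b=-3, c=3.
calc: tmp = -15; ((max((b // (c - 4)), abs(b)) >= (a % 4)) and ((b - 6) == (tmp % (tmp - 3)))) -> false; a = 2; acc = 0; [i=2]; acc = 0; [j=0]; acc = -21; [j=1]; acc = -42; [j=2]; acc = -63; [i=3]; acc = -63; [j=0]; acc = -84; [j=1]; acc = -105; [j=2]; acc = -126; [i=4]; acc = -126; [j=0]; acc = -147; [j=1]; acc = -168; [j=2]; acc = -189; acc = 1; return -4
calc_v2: tmp = -15; ((max((b // (c - 4)), abs(b)) >= (a % 4)) and ((b - 6) == (tmp % (tmp + (-3))))) -> false; a = 2; acc = 0; [i=2]; acc = 0; [k=0]; acc = -21; [k=1]; acc = -42; [k=2]; acc = -63; [i=3]; acc = -63; [k=0]; acc = -84; [k=1]; acc = -105; [k=2]; acc = -126; [i=4]; acc = -126; [k=0]; acc = -147; [k=1]; acc = -168; [k=2]; acc = -189; acc = 1; return -15
-4 against -15: the behavior changed.
verdict: not equivalent; witness: a=-5, b=-3, c=3


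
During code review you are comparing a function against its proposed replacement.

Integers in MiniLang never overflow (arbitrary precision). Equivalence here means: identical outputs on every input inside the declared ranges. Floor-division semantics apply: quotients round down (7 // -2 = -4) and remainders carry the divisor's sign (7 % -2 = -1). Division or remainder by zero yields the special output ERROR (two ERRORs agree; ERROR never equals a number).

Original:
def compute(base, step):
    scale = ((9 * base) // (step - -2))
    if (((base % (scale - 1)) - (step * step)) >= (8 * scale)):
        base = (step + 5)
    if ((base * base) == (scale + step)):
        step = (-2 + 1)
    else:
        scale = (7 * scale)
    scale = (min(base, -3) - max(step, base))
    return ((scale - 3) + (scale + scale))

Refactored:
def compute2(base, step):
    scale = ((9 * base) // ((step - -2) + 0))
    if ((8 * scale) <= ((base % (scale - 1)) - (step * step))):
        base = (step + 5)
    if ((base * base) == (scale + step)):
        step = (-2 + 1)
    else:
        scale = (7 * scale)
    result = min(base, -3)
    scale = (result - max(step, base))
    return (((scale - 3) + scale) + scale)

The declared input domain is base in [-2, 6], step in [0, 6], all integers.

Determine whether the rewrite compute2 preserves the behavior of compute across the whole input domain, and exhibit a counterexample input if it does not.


Comparing the listings, the differences include: statement counts differ, plus comparison usage differs, plus constant usage differs, plus arithmetic usage differs, plus local variable names differ.
As a probe, take base=3, step=4: compute runs scale=4, then (((base % (scale - 1)) - (step * step)) >= (8 * scale)) is false, then ((base * base) == (scale + step)) is false, then scale=28, then scale=-7, then returns -24; compute2 runs scale=4, then ((8 * scale) <= ((base % (scale - 1)) - (step * step))) is false, then ((base * base) == (scale + step)) is false, then scale=28, then result=-3, then scale=-7, then returns -24; both end at -24.
Sweeping the whole domain (63 inputs) finds no disagreement.
verdict: equivalent
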